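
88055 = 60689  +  27366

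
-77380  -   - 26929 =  - 50451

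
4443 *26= 115518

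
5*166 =830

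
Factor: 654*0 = 0  =  0^1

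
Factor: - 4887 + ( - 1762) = -61^1*109^1 = - 6649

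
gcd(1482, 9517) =1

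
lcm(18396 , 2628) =18396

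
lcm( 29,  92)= 2668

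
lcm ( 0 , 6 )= 0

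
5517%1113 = 1065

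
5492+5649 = 11141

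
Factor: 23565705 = 3^1*5^1*727^1*2161^1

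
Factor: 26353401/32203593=8784467/10734531 = 3^( - 1)*17^ ( - 1)*131^1*67057^1*210481^ ( - 1 )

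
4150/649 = 4150/649= 6.39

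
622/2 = 311 = 311.00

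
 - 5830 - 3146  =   - 8976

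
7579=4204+3375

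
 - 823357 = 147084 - 970441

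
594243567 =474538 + 593769029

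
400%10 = 0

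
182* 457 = 83174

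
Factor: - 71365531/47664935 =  - 5^( - 1 ) * 379^( - 1)*2243^1*25153^(  -  1 ) * 31817^1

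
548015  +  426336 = 974351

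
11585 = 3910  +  7675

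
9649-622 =9027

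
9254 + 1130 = 10384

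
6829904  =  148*46148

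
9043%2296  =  2155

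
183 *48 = 8784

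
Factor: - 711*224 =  - 159264 =-2^5*3^2*7^1*79^1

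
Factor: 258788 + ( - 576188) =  - 2^3*3^1*5^2*23^2  =  - 317400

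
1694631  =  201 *8431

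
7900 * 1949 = 15397100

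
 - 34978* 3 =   -  104934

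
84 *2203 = 185052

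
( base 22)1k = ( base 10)42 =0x2a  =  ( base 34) 18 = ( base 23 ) 1J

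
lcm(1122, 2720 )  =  89760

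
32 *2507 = 80224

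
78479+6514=84993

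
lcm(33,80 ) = 2640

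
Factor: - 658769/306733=  -  7^( - 1) * 29^( - 1 ) * 461^1*1429^1*1511^(- 1 ) 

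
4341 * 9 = 39069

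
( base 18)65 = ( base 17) 6b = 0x71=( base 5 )423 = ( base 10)113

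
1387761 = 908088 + 479673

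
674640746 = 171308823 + 503331923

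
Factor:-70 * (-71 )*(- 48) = -238560 = -2^5 * 3^1 * 5^1 * 7^1 * 71^1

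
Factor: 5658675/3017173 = 3^1*5^2*11^1 *19^3*101^( - 1)*29873^( -1 ) 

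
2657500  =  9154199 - 6496699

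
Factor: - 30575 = -5^2*1223^1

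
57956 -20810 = 37146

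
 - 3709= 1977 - 5686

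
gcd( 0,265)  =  265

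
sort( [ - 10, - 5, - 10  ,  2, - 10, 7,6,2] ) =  [-10, - 10,-10, - 5, 2, 2,6,7]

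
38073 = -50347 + 88420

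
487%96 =7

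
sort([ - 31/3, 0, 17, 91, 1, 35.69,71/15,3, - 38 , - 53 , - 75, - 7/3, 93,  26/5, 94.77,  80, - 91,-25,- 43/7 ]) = [  -  91,-75, - 53, - 38,-25, - 31/3, - 43/7,-7/3, 0,1, 3,71/15  ,  26/5,17,35.69,80, 91, 93,94.77]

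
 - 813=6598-7411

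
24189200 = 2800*8639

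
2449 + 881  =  3330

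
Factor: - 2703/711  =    -  3^ ( - 1)*17^1*53^1*79^( - 1 ) = - 901/237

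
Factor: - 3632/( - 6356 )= 4/7=2^2*7^ ( - 1 ) 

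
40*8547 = 341880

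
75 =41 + 34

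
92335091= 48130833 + 44204258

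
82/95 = 82/95  =  0.86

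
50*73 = 3650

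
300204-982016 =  - 681812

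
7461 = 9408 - 1947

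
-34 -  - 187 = 153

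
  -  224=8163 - 8387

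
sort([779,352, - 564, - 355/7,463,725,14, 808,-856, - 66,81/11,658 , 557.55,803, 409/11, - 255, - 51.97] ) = [ - 856, - 564 , - 255, - 66, - 51.97, - 355/7,81/11,14,409/11,352,  463,557.55, 658, 725, 779,803,808]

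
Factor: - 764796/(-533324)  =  3^1 * 11^(-1)*31^( - 1 )*163^1 = 489/341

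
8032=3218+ 4814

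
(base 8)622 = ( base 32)ci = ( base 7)1113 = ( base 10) 402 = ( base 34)bs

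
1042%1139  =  1042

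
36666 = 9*4074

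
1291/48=26 + 43/48 =26.90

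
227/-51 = -227/51 = - 4.45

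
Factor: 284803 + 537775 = 822578 = 2^1 *59^1*6971^1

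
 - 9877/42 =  - 236 + 5/6 = - 235.17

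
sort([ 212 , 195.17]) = [ 195.17 , 212] 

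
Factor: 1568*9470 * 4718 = 70057393280 = 2^7*5^1 * 7^3*337^1*947^1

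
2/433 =2/433 = 0.00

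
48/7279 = 48/7279 = 0.01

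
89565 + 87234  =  176799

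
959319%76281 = 43947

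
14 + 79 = 93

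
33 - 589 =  - 556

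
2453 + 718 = 3171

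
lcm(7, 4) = 28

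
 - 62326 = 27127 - 89453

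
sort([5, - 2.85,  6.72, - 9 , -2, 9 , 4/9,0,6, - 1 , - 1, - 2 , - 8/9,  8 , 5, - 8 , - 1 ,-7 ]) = [ - 9, - 8,  -  7, - 2.85, - 2 , - 2 , - 1, - 1,-1, - 8/9,0 , 4/9 , 5, 5, 6,  6.72, 8,  9]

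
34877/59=591+8/59= 591.14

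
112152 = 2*56076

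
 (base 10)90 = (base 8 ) 132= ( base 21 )46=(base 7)156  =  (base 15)60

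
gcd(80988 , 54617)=1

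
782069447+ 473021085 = 1255090532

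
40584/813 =49  +  249/271 = 49.92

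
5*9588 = 47940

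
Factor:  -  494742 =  - 2^1*3^1*82457^1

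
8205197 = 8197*1001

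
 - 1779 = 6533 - 8312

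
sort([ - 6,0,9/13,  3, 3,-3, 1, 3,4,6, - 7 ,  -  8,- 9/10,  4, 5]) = [-8,- 7, - 6, - 3, - 9/10, 0, 9/13,1,3,3,3, 4,4, 5, 6 ] 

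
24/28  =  6/7 = 0.86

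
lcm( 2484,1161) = 106812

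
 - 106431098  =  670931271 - 777362369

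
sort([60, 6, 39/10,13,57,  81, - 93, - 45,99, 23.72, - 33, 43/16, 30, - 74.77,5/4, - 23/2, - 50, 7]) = [ - 93, - 74.77, - 50, -45,-33, - 23/2,5/4,43/16,39/10,6,7, 13,23.72, 30,57, 60,81, 99]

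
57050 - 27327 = 29723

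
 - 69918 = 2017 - 71935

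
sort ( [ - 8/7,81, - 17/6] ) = [ - 17/6, - 8/7, 81 ]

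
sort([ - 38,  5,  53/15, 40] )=[ - 38,53/15, 5, 40] 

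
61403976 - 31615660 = 29788316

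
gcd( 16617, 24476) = 29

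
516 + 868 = 1384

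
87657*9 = 788913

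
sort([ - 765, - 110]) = [ - 765, - 110 ]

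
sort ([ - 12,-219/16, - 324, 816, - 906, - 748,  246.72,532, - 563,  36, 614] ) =[ - 906, - 748, - 563,-324, - 219/16, -12, 36,  246.72,532,  614, 816]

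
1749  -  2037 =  - 288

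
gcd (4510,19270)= 410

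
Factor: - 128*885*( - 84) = 2^9*3^2*5^1*7^1 * 59^1 = 9515520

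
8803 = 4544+4259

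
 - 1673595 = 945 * ( - 1771 ) 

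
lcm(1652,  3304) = 3304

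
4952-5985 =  - 1033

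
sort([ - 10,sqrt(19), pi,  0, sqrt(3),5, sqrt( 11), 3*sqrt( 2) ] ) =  [ - 10,  0, sqrt (3),pi, sqrt( 11),3 * sqrt( 2 ),sqrt( 19), 5 ] 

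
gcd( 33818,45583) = 1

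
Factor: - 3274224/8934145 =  - 2^4* 3^1*5^(-1)*11^ (- 1 ) * 68213^1 * 162439^( - 1 )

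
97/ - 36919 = -1 + 36822/36919 =- 0.00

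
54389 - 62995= - 8606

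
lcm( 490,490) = 490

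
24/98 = 12/49 = 0.24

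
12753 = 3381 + 9372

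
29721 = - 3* ( - 9907) 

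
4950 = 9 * 550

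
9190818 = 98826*93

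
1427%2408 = 1427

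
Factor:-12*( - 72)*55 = 2^5 * 3^3 * 5^1*11^1  =  47520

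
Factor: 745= 5^1*149^1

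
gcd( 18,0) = 18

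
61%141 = 61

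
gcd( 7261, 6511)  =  1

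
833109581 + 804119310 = 1637228891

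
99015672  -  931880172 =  - 832864500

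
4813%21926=4813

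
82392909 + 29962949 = 112355858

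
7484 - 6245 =1239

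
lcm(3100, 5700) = 176700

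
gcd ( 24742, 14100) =2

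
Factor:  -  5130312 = -2^3*3^1*11^1*19433^1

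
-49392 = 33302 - 82694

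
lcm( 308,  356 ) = 27412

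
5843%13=6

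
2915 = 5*583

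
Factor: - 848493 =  - 3^2*23^1 * 4099^1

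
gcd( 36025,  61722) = 1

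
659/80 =8+19/80 =8.24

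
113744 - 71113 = 42631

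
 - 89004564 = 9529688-98534252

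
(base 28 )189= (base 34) TV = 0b1111111001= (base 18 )329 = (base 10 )1017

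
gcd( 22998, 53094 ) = 6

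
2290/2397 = 2290/2397 = 0.96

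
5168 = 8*646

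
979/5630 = 979/5630 = 0.17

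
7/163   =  7/163 = 0.04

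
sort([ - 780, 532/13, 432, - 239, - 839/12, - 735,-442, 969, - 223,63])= [  -  780, - 735, - 442,  -  239, - 223, - 839/12, 532/13,63,  432,969]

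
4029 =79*51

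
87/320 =87/320 = 0.27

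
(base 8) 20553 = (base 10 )8555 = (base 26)ch1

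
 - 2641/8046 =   -  2641/8046 =- 0.33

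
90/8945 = 18/1789 = 0.01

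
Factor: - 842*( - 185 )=2^1*5^1*37^1*421^1=155770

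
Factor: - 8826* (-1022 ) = 9020172= 2^2*3^1 * 7^1 *73^1*1471^1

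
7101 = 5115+1986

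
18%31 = 18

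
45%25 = 20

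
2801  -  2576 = 225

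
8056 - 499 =7557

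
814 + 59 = 873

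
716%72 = 68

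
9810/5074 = 4905/2537=   1.93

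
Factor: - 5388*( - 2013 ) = 2^2*3^2*11^1*  61^1*449^1 = 10846044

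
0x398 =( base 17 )332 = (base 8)1630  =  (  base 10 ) 920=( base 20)260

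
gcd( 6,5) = 1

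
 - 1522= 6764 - 8286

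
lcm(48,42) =336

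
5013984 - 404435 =4609549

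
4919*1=4919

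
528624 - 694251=  -  165627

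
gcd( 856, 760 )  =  8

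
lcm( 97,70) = 6790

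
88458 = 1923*46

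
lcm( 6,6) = 6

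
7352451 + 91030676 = 98383127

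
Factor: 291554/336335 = 2^1*5^( - 1)*137^(- 1 ) * 491^( - 1 )*145777^1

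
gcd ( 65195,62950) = 5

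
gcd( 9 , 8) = 1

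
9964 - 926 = 9038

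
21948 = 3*7316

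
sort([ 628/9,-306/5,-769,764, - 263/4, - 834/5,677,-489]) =[-769, -489, - 834/5,-263/4,-306/5,628/9,677,764 ] 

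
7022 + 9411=16433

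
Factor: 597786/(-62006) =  - 993/103  =  - 3^1*103^ ( - 1)*331^1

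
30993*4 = 123972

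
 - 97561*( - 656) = 64000016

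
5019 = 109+4910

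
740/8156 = 185/2039=0.09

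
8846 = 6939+1907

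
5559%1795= 174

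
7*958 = 6706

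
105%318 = 105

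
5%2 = 1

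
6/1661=6/1661 = 0.00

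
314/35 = 8+34/35 =8.97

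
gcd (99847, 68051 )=1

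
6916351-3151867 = 3764484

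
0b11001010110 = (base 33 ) 1G5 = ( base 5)22442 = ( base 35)1BC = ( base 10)1622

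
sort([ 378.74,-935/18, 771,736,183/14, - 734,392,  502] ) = [-734,-935/18,183/14  ,  378.74,392, 502,736, 771] 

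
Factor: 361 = 19^2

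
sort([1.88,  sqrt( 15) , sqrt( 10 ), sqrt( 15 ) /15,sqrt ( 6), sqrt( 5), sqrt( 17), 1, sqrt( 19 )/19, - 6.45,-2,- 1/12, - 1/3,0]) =[-6.45,-2,-1/3, - 1/12, 0,sqrt(19) /19, sqrt( 15) /15, 1, 1.88,sqrt ( 5),sqrt( 6), sqrt( 10), sqrt(15) , sqrt( 17)]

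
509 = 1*509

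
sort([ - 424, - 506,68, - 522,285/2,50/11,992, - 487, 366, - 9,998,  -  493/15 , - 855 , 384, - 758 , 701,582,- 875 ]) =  [ - 875,  -  855, -758,-522,  -  506, -487, - 424, - 493/15,-9,50/11, 68,  285/2, 366 , 384,582, 701 , 992,998 ]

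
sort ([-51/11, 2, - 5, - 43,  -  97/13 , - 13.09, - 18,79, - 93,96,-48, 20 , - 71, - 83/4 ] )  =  [-93, - 71, - 48, - 43, - 83/4, - 18, - 13.09, - 97/13, - 5, - 51/11,2,20,79 , 96]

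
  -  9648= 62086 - 71734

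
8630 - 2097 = 6533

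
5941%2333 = 1275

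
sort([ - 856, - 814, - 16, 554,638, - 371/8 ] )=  [ - 856,-814, -371/8, - 16,  554,638] 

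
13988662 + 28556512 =42545174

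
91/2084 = 91/2084=0.04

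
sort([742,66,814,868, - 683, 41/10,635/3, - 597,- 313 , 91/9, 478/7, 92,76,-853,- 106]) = [ -853, - 683, - 597, - 313, - 106, 41/10,91/9, 66,478/7,76,92,635/3,742, 814, 868]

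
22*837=18414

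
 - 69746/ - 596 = 117+7/298 = 117.02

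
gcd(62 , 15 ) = 1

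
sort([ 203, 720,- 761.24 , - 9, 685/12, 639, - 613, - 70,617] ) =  [ - 761.24, - 613, - 70, - 9, 685/12,203,  617, 639,720]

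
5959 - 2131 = 3828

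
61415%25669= 10077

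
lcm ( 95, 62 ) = 5890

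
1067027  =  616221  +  450806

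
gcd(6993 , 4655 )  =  7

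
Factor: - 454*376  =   - 2^4 * 47^1 * 227^1 = - 170704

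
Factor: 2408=2^3*7^1*43^1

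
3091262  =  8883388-5792126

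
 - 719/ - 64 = 11 + 15/64 = 11.23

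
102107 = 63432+38675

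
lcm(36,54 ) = 108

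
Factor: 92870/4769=2^1*5^1 * 19^ (-1) * 37^1 = 370/19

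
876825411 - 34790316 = 842035095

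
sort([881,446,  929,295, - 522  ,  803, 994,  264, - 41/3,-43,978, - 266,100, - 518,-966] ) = [-966,-522, - 518, - 266 , - 43,-41/3,100, 264,295,446,803,881,929, 978,  994 ] 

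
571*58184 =33223064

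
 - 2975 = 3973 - 6948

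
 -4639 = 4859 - 9498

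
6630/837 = 2210/279 = 7.92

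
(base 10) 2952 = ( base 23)5D8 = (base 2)101110001000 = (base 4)232020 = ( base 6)21400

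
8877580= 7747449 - -1130131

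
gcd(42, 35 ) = 7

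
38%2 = 0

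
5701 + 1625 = 7326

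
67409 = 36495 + 30914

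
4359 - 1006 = 3353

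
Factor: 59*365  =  21535= 5^1 * 59^1*73^1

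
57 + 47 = 104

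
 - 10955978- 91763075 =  - 102719053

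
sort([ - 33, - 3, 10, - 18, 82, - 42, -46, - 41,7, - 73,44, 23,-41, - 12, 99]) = [ - 73 , - 46 , - 42 , - 41, - 41,-33, - 18 ,  -  12,-3,7 , 10,  23, 44,82 , 99] 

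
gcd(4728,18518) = 394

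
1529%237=107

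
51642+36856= 88498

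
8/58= 4/29 = 0.14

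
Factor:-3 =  - 3^1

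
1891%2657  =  1891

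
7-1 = 6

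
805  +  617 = 1422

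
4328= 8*541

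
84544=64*1321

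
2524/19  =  2524/19 = 132.84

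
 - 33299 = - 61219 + 27920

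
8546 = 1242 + 7304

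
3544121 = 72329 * 49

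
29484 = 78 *378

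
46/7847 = 46/7847 =0.01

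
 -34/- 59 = 34/59 = 0.58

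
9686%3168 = 182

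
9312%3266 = 2780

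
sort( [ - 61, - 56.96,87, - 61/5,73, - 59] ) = [ - 61 , - 59,  -  56.96, - 61/5, 73, 87]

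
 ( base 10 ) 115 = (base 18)67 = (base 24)4J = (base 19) 61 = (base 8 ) 163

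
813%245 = 78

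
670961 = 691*971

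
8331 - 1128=7203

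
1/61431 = 1/61431 = 0.00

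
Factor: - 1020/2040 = -1/2  =  - 2^( - 1 ) 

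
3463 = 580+2883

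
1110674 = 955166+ 155508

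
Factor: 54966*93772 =5154271752=2^3*3^1*7^1*17^1*197^1*9161^1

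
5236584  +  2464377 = 7700961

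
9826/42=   233 + 20/21=233.95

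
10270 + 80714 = 90984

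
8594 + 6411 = 15005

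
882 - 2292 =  - 1410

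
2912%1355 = 202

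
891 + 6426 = 7317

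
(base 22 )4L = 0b1101101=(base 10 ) 109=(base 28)3p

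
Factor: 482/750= 241/375= 3^ ( - 1)*5^( - 3 )*241^1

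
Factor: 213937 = 349^1*613^1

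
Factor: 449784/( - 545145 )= - 2^3 * 3^1* 5^( - 1 )*6247^1*36343^( - 1) =- 149928/181715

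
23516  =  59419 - 35903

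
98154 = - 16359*( - 6)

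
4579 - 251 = 4328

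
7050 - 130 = 6920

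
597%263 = 71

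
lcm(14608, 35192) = 774224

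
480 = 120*4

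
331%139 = 53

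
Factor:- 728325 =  - 3^3*5^2*13^1*83^1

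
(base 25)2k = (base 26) 2i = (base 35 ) 20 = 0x46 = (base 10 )70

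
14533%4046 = 2395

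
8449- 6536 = 1913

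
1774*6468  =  11474232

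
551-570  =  -19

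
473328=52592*9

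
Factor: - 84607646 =-2^1*19^1*2226517^1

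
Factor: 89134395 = 3^1*5^1*7^1 * 157^1*5407^1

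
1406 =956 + 450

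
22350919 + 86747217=109098136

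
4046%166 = 62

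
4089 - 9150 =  - 5061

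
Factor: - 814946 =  -2^1*11^1*17^1*2179^1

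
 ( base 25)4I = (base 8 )166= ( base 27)4a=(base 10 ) 118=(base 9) 141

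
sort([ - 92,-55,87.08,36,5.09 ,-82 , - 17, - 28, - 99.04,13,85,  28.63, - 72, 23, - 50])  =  [ - 99.04, - 92,-82,-72, - 55,  -  50, - 28,- 17, 5.09, 13,23, 28.63,36,85,87.08 ]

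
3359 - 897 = 2462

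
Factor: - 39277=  - 7^1*31^1 * 181^1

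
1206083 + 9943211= 11149294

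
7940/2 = 3970= 3970.00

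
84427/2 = 84427/2 = 42213.50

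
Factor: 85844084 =2^2*17^1 * 31^1*193^1*211^1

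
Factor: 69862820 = 2^2*5^1*349^1 * 10009^1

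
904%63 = 22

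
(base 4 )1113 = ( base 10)87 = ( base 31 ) 2P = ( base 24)3F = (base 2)1010111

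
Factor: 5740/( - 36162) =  - 10/63  =  - 2^1*3^( - 2 )  *5^1 * 7^( - 1)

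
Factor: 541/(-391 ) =-17^(-1)*23^(-1)*541^1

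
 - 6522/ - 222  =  1087/37 = 29.38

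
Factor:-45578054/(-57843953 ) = 2^1*17^1*179^1*683^ ( - 1)*7489^1*84691^ ( - 1 )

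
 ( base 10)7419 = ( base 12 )4363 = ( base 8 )16373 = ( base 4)1303323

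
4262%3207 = 1055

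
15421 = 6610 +8811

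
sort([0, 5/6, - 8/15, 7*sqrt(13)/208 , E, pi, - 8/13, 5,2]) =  [ - 8/13, - 8/15,0,7 *sqrt(13 ) /208, 5/6 , 2, E,pi,5 ] 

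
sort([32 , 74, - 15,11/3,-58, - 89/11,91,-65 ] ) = [ - 65, - 58 , - 15, - 89/11,11/3  ,  32,74, 91]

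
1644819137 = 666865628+977953509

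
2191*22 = 48202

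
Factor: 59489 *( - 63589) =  - 19^1 * 31^1*101^1*63589^1 = - 3782846021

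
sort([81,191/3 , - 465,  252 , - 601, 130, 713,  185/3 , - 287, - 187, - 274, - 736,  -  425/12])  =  [ - 736,-601, - 465,-287, - 274, -187, - 425/12, 185/3,  191/3, 81,130, 252 , 713]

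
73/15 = 73/15 = 4.87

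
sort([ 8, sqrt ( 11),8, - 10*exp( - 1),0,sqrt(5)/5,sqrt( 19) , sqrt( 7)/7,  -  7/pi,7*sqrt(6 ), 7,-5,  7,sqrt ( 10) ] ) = [ -5,-10*exp (-1 ),- 7/pi,0,sqrt( 7 ) /7, sqrt(5) /5,sqrt ( 10 ), sqrt( 11),sqrt ( 19 ) , 7, 7, 8,8 , 7 * sqrt( 6 ) ] 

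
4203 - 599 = 3604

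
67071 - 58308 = 8763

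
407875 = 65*6275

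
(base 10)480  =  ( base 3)122210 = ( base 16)1e0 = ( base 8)740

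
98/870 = 49/435 = 0.11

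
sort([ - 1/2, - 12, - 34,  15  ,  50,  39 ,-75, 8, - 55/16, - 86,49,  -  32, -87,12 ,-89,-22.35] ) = [-89,  -  87,-86 ,-75, - 34,-32 , - 22.35,-12, - 55/16,  -  1/2,8, 12, 15 , 39, 49 , 50] 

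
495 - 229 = 266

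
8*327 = 2616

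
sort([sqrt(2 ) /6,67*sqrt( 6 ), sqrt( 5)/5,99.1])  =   [sqrt( 2) /6,sqrt(5 )/5, 99.1, 67*sqrt(6 )] 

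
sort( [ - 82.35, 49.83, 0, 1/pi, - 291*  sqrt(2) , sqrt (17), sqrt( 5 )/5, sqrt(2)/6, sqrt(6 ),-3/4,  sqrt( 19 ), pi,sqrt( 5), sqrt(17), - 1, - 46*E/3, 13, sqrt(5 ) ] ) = [ - 291*sqrt( 2),-82.35,-46*E/3, - 1, - 3/4, 0,sqrt(2) /6, 1/pi,  sqrt( 5)/5,sqrt( 5 ), sqrt( 5) , sqrt( 6),pi, sqrt( 17),  sqrt( 17),sqrt( 19 ), 13, 49.83 ] 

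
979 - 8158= - 7179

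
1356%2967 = 1356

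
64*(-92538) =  - 5922432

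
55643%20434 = 14775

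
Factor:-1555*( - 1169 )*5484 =9968787780 = 2^2 * 3^1*5^1*7^1*167^1*311^1*457^1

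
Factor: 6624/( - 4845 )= - 2208/1615 = - 2^5*3^1*5^( - 1)*17^ ( - 1 )*19^( - 1 )*23^1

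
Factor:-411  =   -3^1*137^1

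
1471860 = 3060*481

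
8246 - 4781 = 3465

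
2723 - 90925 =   -  88202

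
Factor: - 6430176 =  - 2^5*3^2*83^1 * 269^1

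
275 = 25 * 11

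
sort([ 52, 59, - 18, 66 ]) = [ - 18, 52,59,66] 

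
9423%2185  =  683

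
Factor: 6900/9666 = 1150/1611=2^1*3^( - 2)*5^2*23^1*179^( - 1 )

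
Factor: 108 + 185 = 293 = 293^1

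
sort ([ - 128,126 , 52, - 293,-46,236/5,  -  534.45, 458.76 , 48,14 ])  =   [ - 534.45, - 293, - 128, - 46,14, 236/5, 48 , 52,126, 458.76 ] 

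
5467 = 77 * 71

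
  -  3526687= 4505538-8032225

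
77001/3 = 25667  =  25667.00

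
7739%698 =61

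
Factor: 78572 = 2^2 * 13^1* 1511^1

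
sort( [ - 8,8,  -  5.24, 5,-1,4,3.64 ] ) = [ - 8, - 5.24, - 1,3.64, 4,5,8]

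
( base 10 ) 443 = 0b110111011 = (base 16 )1BB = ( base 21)102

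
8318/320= 25 + 159/160 =25.99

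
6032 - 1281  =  4751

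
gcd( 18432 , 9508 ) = 4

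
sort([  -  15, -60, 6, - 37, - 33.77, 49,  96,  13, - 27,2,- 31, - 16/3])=[- 60, -37, - 33.77,-31, - 27  ,-15, - 16/3,2,  6, 13,49, 96]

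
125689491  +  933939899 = 1059629390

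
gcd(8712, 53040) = 24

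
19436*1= 19436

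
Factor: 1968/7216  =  3/11  =  3^1*11^ ( - 1 )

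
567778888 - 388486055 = 179292833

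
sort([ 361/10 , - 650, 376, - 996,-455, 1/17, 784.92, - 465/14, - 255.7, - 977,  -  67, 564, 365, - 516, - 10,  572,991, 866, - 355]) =[ - 996, - 977, - 650,-516, - 455,-355,-255.7, - 67, - 465/14,-10, 1/17, 361/10, 365 , 376, 564, 572, 784.92,  866,991] 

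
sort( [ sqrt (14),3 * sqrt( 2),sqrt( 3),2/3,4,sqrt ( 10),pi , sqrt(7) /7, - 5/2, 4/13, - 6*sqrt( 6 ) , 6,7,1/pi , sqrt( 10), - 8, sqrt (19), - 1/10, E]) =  [  -  6*sqrt(6) , - 8, - 5/2, - 1/10, 4/13, 1/pi,sqrt( 7 ) /7, 2/3,  sqrt (3),E,pi,sqrt (10),sqrt (10 ),sqrt (14 ),4,3*sqrt ( 2 ),sqrt( 19),6,  7] 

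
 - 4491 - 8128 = - 12619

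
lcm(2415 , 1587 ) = 55545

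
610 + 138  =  748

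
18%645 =18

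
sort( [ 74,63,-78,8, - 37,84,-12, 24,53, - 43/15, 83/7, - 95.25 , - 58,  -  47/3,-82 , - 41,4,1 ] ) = [-95.25,  -  82,-78, - 58, - 41,-37,-47/3, - 12,-43/15 , 1 , 4, 8, 83/7 , 24, 53,63,  74, 84]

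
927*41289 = 38274903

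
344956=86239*4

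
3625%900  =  25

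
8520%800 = 520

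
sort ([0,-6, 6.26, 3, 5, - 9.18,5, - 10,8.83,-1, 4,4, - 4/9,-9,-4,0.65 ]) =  [ - 10, - 9.18,-9,-6,  -  4 ,-1,-4/9,0,0.65, 3, 4 , 4, 5,5 , 6.26,8.83 ] 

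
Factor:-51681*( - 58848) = 2^5*3^2*7^1 * 23^1 * 107^1*613^1 = 3041323488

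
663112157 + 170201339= 833313496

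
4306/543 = 4306/543 = 7.93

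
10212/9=3404/3= 1134.67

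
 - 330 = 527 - 857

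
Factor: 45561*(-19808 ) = -902472288 = -2^5*3^1*619^1*15187^1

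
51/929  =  51/929  =  0.05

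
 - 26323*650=  -  17109950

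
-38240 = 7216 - 45456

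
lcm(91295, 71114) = 6755830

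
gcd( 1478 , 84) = 2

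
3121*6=18726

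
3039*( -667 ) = - 2027013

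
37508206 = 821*45686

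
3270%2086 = 1184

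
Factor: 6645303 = 3^2*7^1 * 313^1*337^1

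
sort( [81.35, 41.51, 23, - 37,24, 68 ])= [ - 37 , 23, 24,41.51,68, 81.35]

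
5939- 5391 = 548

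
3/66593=3/66593 = 0.00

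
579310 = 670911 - 91601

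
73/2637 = 73/2637 = 0.03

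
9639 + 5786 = 15425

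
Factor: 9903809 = 17^1*83^1*7019^1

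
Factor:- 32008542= - 2^1 * 3^1*5334757^1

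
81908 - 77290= 4618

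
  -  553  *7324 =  - 4050172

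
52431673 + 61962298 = 114393971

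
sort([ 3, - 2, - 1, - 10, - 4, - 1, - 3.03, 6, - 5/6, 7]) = [ - 10, - 4, -3.03, - 2, - 1, - 1, - 5/6, 3, 6, 7]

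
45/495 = 1/11 = 0.09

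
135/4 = 33 + 3/4 = 33.75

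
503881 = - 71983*( - 7)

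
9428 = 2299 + 7129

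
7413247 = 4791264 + 2621983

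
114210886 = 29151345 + 85059541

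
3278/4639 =3278/4639 = 0.71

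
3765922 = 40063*94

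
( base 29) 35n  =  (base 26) 3pd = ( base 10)2691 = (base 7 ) 10563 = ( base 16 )a83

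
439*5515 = 2421085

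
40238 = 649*62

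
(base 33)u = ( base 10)30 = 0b11110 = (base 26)14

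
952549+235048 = 1187597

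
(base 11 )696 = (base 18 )2a3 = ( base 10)831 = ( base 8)1477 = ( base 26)15P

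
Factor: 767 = 13^1*59^1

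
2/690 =1/345 = 0.00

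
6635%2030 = 545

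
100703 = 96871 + 3832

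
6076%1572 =1360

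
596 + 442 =1038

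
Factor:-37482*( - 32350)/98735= 242508540/19747 = 2^2*3^1*5^1*7^(-2)*13^ (  -  1)* 31^(  -  1)*647^1*6247^1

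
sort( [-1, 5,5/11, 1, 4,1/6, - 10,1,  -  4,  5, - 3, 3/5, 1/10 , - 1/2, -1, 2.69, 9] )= [  -  10, - 4 , - 3  , - 1, - 1, -1/2, 1/10, 1/6, 5/11, 3/5, 1, 1, 2.69, 4, 5, 5, 9 ]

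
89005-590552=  - 501547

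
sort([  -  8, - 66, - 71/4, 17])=[-66, - 71/4, - 8,17] 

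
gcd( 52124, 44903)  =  83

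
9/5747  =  9/5747 = 0.00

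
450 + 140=590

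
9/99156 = 3/33052 = 0.00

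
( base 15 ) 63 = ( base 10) 93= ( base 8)135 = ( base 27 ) 3C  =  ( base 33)2r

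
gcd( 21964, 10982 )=10982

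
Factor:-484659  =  -3^2*7^3*157^1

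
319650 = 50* 6393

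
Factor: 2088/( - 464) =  - 9/2 = -2^( - 1) * 3^2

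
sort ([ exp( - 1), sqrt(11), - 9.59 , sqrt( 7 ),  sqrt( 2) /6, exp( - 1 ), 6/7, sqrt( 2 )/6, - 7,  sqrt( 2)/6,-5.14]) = [ - 9.59, - 7, - 5.14, sqrt( 2 )/6,sqrt( 2 ) /6, sqrt(2 )/6,exp(  -  1), exp ( - 1 ), 6/7, sqrt( 7 ),  sqrt( 11 )]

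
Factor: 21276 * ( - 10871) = -2^2* 3^3* 7^1*197^1*1553^1=- 231291396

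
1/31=1/31 = 0.03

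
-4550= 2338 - 6888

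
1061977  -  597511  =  464466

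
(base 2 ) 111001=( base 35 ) 1M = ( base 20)2h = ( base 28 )21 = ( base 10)57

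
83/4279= 83/4279 = 0.02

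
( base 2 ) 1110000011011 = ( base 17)17f4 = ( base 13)3376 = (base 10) 7195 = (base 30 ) 7TP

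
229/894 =229/894 = 0.26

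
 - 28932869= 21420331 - 50353200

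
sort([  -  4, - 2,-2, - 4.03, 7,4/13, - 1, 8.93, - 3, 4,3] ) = [ - 4.03, - 4, - 3, - 2, -2, - 1,4/13, 3,4, 7,8.93] 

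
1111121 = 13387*83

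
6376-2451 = 3925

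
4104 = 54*76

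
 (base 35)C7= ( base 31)do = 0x1AB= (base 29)el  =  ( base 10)427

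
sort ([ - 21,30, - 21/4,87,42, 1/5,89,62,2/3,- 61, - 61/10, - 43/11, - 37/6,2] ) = [ - 61 , - 21, - 37/6, - 61/10,  -  21/4, - 43/11,1/5,2/3,  2, 30,42, 62, 87,89 ]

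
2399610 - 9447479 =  - 7047869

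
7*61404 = 429828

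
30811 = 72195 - 41384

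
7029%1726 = 125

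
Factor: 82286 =2^1 * 41143^1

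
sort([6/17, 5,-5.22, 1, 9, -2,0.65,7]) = [ - 5.22, - 2,6/17, 0.65 , 1 , 5 , 7 , 9]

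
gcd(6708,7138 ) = 86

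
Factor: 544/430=272/215 = 2^4*5^ ( - 1 )*17^1*43^( - 1)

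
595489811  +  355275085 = 950764896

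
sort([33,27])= [27,33 ]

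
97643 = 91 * 1073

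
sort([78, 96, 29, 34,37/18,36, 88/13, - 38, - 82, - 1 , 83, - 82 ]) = [ - 82, - 82, - 38, - 1, 37/18, 88/13, 29, 34,36, 78,83,96 ] 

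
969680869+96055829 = 1065736698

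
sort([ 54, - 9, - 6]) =[ - 9, - 6, 54]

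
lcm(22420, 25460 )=1502140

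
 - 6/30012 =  - 1/5002 = - 0.00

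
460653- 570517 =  - 109864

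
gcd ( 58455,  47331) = 27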